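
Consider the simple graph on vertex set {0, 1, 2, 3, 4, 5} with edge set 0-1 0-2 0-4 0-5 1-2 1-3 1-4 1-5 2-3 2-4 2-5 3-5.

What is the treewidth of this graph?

3

A width-3 tree decomposition is:
Bags: B1 = {0, 1, 2, 5}  B2 = {1, 2, 3, 5}  B3 = {0, 1, 2, 4}
Tree: B1–B2, B1–B3
Every bag has size at most 4, so the width is 4 − 1 = 3 and tw(G) ≤ 3. For the lower bound, the 4 vertices {0, 1, 2, 4} are pairwise adjacent, and any tree decomposition puts a clique entirely inside one bag — forcing width ≥ 3. Hence tw(G) = 3 exactly.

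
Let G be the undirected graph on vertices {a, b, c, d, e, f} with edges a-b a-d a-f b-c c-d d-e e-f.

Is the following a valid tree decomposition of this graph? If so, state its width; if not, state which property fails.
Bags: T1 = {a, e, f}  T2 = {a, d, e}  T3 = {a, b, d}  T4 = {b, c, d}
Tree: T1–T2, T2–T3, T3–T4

Vertex coverage: the bags together contain {a, b, c, d, e, f}, the full vertex set. Edge coverage: each edge of G has both endpoints in at least one bag. Running intersection: for every vertex, the bags containing it form a connected subtree. All three properties hold, so this is a valid tree decomposition of width max|bag| − 1 = 2, and hence tw(G) ≤ 2.

Yes; width 2.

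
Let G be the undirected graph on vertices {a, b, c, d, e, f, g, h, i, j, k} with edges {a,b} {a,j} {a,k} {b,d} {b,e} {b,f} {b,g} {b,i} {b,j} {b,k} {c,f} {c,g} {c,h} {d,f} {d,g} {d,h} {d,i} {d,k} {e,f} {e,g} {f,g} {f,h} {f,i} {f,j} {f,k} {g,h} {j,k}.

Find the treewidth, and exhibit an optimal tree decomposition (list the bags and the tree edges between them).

The largest bag has 4 vertices, giving width 3; this decomposition certifies tw(G) ≤ 3. For the lower bound, the 4 vertices {a, b, j, k} are pairwise adjacent, and any tree decomposition puts a clique entirely inside one bag — forcing width ≥ 3. The upper and lower bounds meet at 3, so that is the treewidth.

Treewidth 3.
One such decomposition:
Bags: B1 = {b, d, f, i}  B2 = {b, d, f, k}  B3 = {b, d, f, g}  B4 = {b, e, f, g}  B5 = {d, f, g, h}  B6 = {b, f, j, k}  B7 = {c, f, g, h}  B8 = {a, b, j, k}
Tree: B1–B2, B1–B3, B3–B4, B3–B5, B2–B6, B5–B7, B6–B8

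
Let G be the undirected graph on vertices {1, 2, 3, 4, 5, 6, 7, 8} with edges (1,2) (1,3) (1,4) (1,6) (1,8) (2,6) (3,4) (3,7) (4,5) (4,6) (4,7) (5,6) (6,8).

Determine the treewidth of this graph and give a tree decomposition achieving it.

Each bag holds 3 vertices, so the decomposition has width 2, which upper-bounds the treewidth. Conversely, {1, 3, 4} is a clique of size 3, and the vertices of any clique must share a bag in every tree decomposition; so some bag has ≥ 3 vertices and tw(G) ≥ 2. Combining the bounds, tw(G) = 2.

Treewidth 2.
One optimal decomposition is:
Bags: B1 = {1, 4, 6}  B2 = {1, 2, 6}  B3 = {1, 3, 4}  B4 = {4, 5, 6}  B5 = {1, 6, 8}  B6 = {3, 4, 7}
Tree: B1–B2, B1–B3, B1–B4, B1–B5, B3–B6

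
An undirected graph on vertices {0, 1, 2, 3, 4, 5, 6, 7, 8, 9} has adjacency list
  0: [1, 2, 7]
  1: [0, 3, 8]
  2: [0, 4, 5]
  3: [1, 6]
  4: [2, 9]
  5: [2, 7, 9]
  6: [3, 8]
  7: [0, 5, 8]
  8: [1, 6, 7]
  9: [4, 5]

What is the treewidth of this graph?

2

A width-2 tree decomposition is:
Bags: B1 = {2, 4, 9}  B2 = {2, 5, 9}  B3 = {0, 2, 5}  B4 = {0, 5, 7}  B5 = {0, 1, 7}  B6 = {1, 7, 8}  B7 = {1, 3, 8}  B8 = {3, 6, 8}
Tree: B1–B2, B2–B3, B3–B4, B4–B5, B5–B6, B6–B7, B7–B8
The largest bag has 3 vertices, giving width 2; this decomposition certifies tw(G) ≤ 2. Since 4–9–5–2–4 is a cycle in G, G is not acyclic. Forests are exactly the graphs of treewidth ≤ 1, so tw(G) ≥ 2. Therefore the treewidth is 2.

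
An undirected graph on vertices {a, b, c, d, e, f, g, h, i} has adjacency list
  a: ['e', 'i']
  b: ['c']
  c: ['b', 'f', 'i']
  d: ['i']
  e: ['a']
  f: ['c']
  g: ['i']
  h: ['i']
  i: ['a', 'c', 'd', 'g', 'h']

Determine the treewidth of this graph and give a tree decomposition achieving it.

Treewidth 1.
One optimal decomposition is:
Bags: B1 = {h, i}  B2 = {c, i}  B3 = {g, i}  B4 = {a, i}  B5 = {a, e}  B6 = {b, c}  B7 = {d, i}  B8 = {c, f}
Tree: B1–B2, B1–B3, B3–B4, B4–B5, B2–B6, B3–B7, B6–B8

Every bag has size at most 2, so the width is 2 − 1 = 1 and tw(G) ≤ 1. Since G has at least one edge (e.g. h–i), it is not an edgeless graph, so tw(G) ≥ 1. Hence tw(G) = 1 exactly.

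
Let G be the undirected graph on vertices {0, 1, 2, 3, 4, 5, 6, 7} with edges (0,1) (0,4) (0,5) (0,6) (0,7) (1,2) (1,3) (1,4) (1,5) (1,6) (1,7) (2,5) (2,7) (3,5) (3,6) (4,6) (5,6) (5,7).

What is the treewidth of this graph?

3

A width-3 tree decomposition is:
Bags: B1 = {1, 2, 5, 7}  B2 = {0, 1, 5, 7}  B3 = {0, 1, 5, 6}  B4 = {0, 1, 4, 6}  B5 = {1, 3, 5, 6}
Tree: B1–B2, B2–B3, B3–B4, B3–B5
The largest bag has 4 vertices, giving width 3; this decomposition certifies tw(G) ≤ 3. On the other hand G contains the 4-clique {0, 1, 4, 6}. A clique must lie in a single bag of any decomposition, so no decomposition can have width below 3. Therefore the treewidth is 3.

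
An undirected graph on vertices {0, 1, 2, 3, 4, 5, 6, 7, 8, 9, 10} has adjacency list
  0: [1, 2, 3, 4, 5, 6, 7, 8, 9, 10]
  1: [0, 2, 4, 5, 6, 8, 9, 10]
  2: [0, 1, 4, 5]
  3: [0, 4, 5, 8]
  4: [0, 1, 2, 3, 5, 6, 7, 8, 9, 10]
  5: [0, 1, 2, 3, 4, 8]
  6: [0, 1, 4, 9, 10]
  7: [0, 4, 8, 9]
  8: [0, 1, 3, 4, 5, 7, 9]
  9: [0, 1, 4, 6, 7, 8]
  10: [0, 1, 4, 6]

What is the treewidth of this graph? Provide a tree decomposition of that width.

Every bag has size at most 5, so the width is 5 − 1 = 4 and tw(G) ≤ 4. Conversely, {0, 1, 4, 8, 9} is a clique of size 5, and the vertices of any clique must share a bag in every tree decomposition; so some bag has ≥ 5 vertices and tw(G) ≥ 4. The upper and lower bounds meet at 4, so that is the treewidth.

Treewidth 4.
One optimal decomposition is:
Bags: B1 = {0, 4, 7, 8, 9}  B2 = {0, 1, 4, 8, 9}  B3 = {0, 1, 4, 6, 9}  B4 = {0, 1, 4, 5, 8}  B5 = {0, 1, 2, 4, 5}  B6 = {0, 1, 4, 6, 10}  B7 = {0, 3, 4, 5, 8}
Tree: B1–B2, B2–B3, B2–B4, B4–B5, B3–B6, B4–B7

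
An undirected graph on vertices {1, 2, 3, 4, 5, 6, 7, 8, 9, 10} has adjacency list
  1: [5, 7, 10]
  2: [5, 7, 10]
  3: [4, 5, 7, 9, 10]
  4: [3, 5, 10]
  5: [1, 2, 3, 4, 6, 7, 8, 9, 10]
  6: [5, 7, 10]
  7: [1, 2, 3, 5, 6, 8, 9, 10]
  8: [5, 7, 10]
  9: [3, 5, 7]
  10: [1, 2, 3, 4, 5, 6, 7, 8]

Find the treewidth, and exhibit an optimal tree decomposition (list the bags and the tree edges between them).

The largest bag has 4 vertices, giving width 3; this decomposition certifies tw(G) ≤ 3. Conversely, {3, 4, 5, 10} is a clique of size 4, and the vertices of any clique must share a bag in every tree decomposition; so some bag has ≥ 4 vertices and tw(G) ≥ 3. Therefore the treewidth is 3.

Treewidth 3.
One optimal decomposition is:
Bags: B1 = {5, 7, 8, 10}  B2 = {2, 5, 7, 10}  B3 = {3, 5, 7, 10}  B4 = {1, 5, 7, 10}  B5 = {5, 6, 7, 10}  B6 = {3, 4, 5, 10}  B7 = {3, 5, 7, 9}
Tree: B1–B2, B2–B3, B1–B4, B4–B5, B3–B6, B3–B7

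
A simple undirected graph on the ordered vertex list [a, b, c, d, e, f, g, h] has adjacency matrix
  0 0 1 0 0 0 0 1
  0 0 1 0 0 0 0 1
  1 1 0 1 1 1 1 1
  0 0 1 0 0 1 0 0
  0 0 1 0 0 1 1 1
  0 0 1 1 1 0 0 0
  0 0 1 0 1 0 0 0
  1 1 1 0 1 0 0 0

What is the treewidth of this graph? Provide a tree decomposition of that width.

Each bag holds 3 vertices, so the decomposition has width 2, which upper-bounds the treewidth. Conversely, {c, d, f} is a clique of size 3, and the vertices of any clique must share a bag in every tree decomposition; so some bag has ≥ 3 vertices and tw(G) ≥ 2. Therefore the treewidth is 2.

Treewidth 2.
One optimal decomposition is:
Bags: B1 = {c, e, g}  B2 = {c, e, f}  B3 = {c, e, h}  B4 = {a, c, h}  B5 = {c, d, f}  B6 = {b, c, h}
Tree: B1–B2, B2–B3, B3–B4, B2–B5, B3–B6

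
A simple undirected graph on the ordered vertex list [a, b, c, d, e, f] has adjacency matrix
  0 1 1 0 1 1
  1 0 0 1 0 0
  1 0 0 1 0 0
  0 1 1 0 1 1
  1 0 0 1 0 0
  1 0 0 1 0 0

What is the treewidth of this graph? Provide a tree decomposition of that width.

Treewidth 2.
Bags: B1 = {a, c, d}  B2 = {a, b, d}  B3 = {a, d, e}  B4 = {a, d, f}
Tree: B1–B2, B2–B3, B3–B4

The largest bag has 3 vertices, giving width 2; this decomposition certifies tw(G) ≤ 2. The edges d–c–a–b–d form a cycle, so G is not a tree and its treewidth is at least 2. The upper and lower bounds meet at 2, so that is the treewidth.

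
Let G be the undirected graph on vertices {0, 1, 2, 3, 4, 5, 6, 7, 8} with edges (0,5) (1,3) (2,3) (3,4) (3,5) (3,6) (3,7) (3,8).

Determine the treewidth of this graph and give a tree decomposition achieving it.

Treewidth 1.
Bags: B1 = {3, 8}  B2 = {3, 6}  B3 = {2, 3}  B4 = {3, 5}  B5 = {1, 3}  B6 = {3, 4}  B7 = {0, 5}  B8 = {3, 7}
Tree: B1–B2, B2–B3, B1–B4, B4–B5, B3–B6, B4–B7, B5–B8

The largest bag has 2 vertices, giving width 1; this decomposition certifies tw(G) ≤ 1. Any graph with an edge has treewidth ≥ 1, and G has the edge 8–3. Hence tw(G) = 1 exactly.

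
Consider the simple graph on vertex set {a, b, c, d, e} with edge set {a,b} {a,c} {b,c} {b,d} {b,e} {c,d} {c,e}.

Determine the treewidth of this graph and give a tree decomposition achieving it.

Each bag holds 3 vertices, so the decomposition has width 2, which upper-bounds the treewidth. For the lower bound, the 3 vertices {b, c, d} are pairwise adjacent, and any tree decomposition puts a clique entirely inside one bag — forcing width ≥ 2. Hence tw(G) = 2 exactly.

Treewidth 2.
One optimal decomposition is:
Bags: B1 = {b, c, d}  B2 = {a, b, c}  B3 = {b, c, e}
Tree: B1–B2, B2–B3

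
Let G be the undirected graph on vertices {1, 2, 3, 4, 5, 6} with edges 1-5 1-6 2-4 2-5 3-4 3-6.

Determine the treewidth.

A width-2 tree decomposition is:
Bags: B1 = {1, 5, 6}  B2 = {2, 5, 6}  B3 = {2, 4, 6}  B4 = {3, 4, 6}
Tree: B1–B2, B2–B3, B3–B4
Each bag holds 3 vertices, so the decomposition has width 2, which upper-bounds the treewidth. The edges 6–1–5–2–4–3–6 form a cycle, so G is not a tree and its treewidth is at least 2. Hence tw(G) = 2 exactly.

2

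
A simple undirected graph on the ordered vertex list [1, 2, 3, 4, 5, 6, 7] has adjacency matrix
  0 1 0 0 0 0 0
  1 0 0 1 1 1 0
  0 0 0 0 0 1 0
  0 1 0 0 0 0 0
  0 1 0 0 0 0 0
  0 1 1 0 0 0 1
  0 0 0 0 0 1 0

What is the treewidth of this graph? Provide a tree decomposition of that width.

Treewidth 1.
One optimal decomposition is:
Bags: B1 = {2, 5}  B2 = {1, 2}  B3 = {2, 6}  B4 = {6, 7}  B5 = {2, 4}  B6 = {3, 6}
Tree: B1–B2, B2–B3, B3–B4, B2–B5, B3–B6

Every bag has size at most 2, so the width is 2 − 1 = 1 and tw(G) ≤ 1. Any graph with an edge has treewidth ≥ 1, and G has the edge 2–5. Therefore the treewidth is 1.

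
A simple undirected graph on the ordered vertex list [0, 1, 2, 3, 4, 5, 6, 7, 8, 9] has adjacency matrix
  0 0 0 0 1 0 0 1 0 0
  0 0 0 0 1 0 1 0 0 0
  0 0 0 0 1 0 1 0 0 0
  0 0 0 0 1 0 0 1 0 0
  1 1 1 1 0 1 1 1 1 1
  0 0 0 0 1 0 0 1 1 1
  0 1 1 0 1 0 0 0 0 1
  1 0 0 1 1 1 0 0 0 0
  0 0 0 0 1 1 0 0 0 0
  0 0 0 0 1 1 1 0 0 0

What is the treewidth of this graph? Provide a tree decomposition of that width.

Every bag has size at most 3, so the width is 3 − 1 = 2 and tw(G) ≤ 2. For the lower bound, the 3 vertices {0, 4, 7} are pairwise adjacent, and any tree decomposition puts a clique entirely inside one bag — forcing width ≥ 2. Hence tw(G) = 2 exactly.

Treewidth 2.
One optimal decomposition is:
Bags: B1 = {4, 5, 9}  B2 = {4, 6, 9}  B3 = {2, 4, 6}  B4 = {4, 5, 7}  B5 = {3, 4, 7}  B6 = {0, 4, 7}  B7 = {4, 5, 8}  B8 = {1, 4, 6}
Tree: B1–B2, B2–B3, B1–B4, B4–B5, B5–B6, B4–B7, B2–B8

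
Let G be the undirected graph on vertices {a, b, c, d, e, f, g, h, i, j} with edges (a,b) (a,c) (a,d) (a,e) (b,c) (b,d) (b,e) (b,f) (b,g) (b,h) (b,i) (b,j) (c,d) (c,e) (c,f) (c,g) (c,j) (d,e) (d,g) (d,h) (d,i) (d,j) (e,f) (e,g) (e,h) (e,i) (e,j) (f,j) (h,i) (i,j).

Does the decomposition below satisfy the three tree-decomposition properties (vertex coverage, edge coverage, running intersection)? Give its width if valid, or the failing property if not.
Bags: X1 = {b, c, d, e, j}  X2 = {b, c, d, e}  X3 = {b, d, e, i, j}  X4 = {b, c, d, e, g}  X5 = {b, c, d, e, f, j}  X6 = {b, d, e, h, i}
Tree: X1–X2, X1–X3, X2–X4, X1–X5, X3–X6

A tree decomposition must satisfy three properties: every vertex lies in some bag; for every edge, both endpoints lie together in some bag; and for every vertex, the bags containing it form a connected subtree. Here vertex a appears in no bag, so the decomposition is invalid.

No — vertex a appears in no bag.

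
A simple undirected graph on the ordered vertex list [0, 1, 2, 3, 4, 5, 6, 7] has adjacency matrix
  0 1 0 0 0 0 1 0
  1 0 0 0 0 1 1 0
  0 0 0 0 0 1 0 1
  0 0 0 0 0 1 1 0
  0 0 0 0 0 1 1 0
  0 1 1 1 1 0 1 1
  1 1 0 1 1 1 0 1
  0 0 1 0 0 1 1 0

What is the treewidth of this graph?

A width-2 tree decomposition is:
Bags: B1 = {5, 6, 7}  B2 = {2, 5, 7}  B3 = {1, 5, 6}  B4 = {0, 1, 6}  B5 = {4, 5, 6}  B6 = {3, 5, 6}
Tree: B1–B2, B1–B3, B3–B4, B1–B5, B3–B6
Every bag has size at most 3, so the width is 3 − 1 = 2 and tw(G) ≤ 2. For the lower bound, the 3 vertices {0, 1, 6} are pairwise adjacent, and any tree decomposition puts a clique entirely inside one bag — forcing width ≥ 2. The upper and lower bounds meet at 2, so that is the treewidth.

2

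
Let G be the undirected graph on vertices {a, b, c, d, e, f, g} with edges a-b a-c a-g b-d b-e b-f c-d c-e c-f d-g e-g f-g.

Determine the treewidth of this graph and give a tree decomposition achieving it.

Treewidth 3.
Bags: B1 = {b, c, d, g}  B2 = {b, c, f, g}  B3 = {b, c, e, g}  B4 = {a, b, c, g}
Tree: B1–B2, B2–B3, B3–B4

The largest bag has 4 vertices, giving width 3; this decomposition certifies tw(G) ≤ 3. For the lower bound: the 4 vertex sets {b,d}, {f,g}, {c}, {e} are disjoint, each induces a connected subgraph, and every pair is joined by at least one edge of G. Contracting each set to a single vertex therefore yields K_{4} as a minor, and since treewidth is minor-monotone, tw(G) ≥ tw(K_{4}) = 3. Therefore the treewidth is 3.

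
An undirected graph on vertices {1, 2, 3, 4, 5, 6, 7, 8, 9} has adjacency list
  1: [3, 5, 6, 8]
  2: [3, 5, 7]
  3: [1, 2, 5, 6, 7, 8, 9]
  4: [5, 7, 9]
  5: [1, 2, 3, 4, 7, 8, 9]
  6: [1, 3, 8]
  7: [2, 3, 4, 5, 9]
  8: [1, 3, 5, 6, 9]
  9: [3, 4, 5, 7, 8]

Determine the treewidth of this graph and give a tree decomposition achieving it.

Treewidth 3.
Bags: B1 = {3, 5, 7, 9}  B2 = {3, 5, 8, 9}  B3 = {4, 5, 7, 9}  B4 = {1, 3, 5, 8}  B5 = {2, 3, 5, 7}  B6 = {1, 3, 6, 8}
Tree: B1–B2, B1–B3, B2–B4, B1–B5, B4–B6

The largest bag has 4 vertices, giving width 3; this decomposition certifies tw(G) ≤ 3. For the lower bound, the 4 vertices {1, 3, 5, 8} are pairwise adjacent, and any tree decomposition puts a clique entirely inside one bag — forcing width ≥ 3. Therefore the treewidth is 3.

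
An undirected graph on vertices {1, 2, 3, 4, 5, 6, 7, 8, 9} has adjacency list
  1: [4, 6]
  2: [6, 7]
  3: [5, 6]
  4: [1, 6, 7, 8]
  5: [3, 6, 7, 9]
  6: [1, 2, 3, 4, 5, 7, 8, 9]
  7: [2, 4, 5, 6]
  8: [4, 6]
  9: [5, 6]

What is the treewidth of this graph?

A width-2 tree decomposition is:
Bags: B1 = {4, 6, 7}  B2 = {2, 6, 7}  B3 = {5, 6, 7}  B4 = {4, 6, 8}  B5 = {3, 5, 6}  B6 = {5, 6, 9}  B7 = {1, 4, 6}
Tree: B1–B2, B1–B3, B1–B4, B3–B5, B5–B6, B1–B7
Every bag has size at most 3, so the width is 3 − 1 = 2 and tw(G) ≤ 2. Conversely, {2, 6, 7} is a clique of size 3, and the vertices of any clique must share a bag in every tree decomposition; so some bag has ≥ 3 vertices and tw(G) ≥ 2. Hence tw(G) = 2 exactly.

2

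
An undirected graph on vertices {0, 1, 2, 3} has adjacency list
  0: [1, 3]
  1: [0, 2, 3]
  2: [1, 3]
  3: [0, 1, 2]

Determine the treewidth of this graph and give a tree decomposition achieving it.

Treewidth 2.
One such decomposition:
Bags: B1 = {1, 2, 3}  B2 = {0, 1, 3}
Tree: B1–B2

The largest bag has 3 vertices, giving width 2; this decomposition certifies tw(G) ≤ 2. On the other hand G contains the 3-clique {0, 1, 3}. A clique must lie in a single bag of any decomposition, so no decomposition can have width below 2. Therefore the treewidth is 2.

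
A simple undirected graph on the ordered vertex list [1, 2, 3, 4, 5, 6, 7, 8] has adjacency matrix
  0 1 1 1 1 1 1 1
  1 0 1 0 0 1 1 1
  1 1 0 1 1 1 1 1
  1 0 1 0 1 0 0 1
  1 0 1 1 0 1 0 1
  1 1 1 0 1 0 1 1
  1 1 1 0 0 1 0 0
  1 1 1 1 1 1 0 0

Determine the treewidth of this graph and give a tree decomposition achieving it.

The largest bag has 5 vertices, giving width 4; this decomposition certifies tw(G) ≤ 4. For the lower bound, the 5 vertices {1, 3, 4, 5, 8} are pairwise adjacent, and any tree decomposition puts a clique entirely inside one bag — forcing width ≥ 4. Therefore the treewidth is 4.

Treewidth 4.
One such decomposition:
Bags: B1 = {1, 2, 3, 6, 8}  B2 = {1, 3, 5, 6, 8}  B3 = {1, 2, 3, 6, 7}  B4 = {1, 3, 4, 5, 8}
Tree: B1–B2, B1–B3, B2–B4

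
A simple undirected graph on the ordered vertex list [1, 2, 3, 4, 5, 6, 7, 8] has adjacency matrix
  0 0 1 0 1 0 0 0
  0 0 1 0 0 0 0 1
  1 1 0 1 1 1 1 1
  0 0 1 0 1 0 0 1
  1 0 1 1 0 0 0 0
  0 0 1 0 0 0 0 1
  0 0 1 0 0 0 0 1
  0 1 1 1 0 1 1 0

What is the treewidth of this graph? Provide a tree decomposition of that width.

Each bag holds 3 vertices, so the decomposition has width 2, which upper-bounds the treewidth. For the lower bound, the 3 vertices {2, 3, 8} are pairwise adjacent, and any tree decomposition puts a clique entirely inside one bag — forcing width ≥ 2. Therefore the treewidth is 2.

Treewidth 2.
One such decomposition:
Bags: B1 = {3, 4, 8}  B2 = {3, 6, 8}  B3 = {3, 4, 5}  B4 = {3, 7, 8}  B5 = {1, 3, 5}  B6 = {2, 3, 8}
Tree: B1–B2, B1–B3, B1–B4, B3–B5, B2–B6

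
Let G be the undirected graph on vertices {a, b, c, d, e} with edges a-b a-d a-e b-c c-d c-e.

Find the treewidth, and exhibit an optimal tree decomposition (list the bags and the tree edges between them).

The largest bag has 3 vertices, giving width 2; this decomposition certifies tw(G) ≤ 2. The edges a–d–c–b–a form a cycle, so G is not a tree and its treewidth is at least 2. Combining the bounds, tw(G) = 2.

Treewidth 2.
One optimal decomposition is:
Bags: B1 = {a, c, d}  B2 = {a, b, c}  B3 = {a, c, e}
Tree: B1–B2, B2–B3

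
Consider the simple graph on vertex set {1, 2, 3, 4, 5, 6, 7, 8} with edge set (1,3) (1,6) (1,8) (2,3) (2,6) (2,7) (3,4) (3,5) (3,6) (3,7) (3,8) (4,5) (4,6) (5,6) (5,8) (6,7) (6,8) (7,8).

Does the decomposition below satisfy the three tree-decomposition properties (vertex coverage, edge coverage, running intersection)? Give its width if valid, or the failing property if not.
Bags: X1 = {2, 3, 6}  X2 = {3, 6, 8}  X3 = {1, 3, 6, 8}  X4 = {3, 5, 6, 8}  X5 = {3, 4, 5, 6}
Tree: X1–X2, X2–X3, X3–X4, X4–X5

A tree decomposition must satisfy three properties: every vertex lies in some bag; for every edge, both endpoints lie together in some bag; and for every vertex, the bags containing it form a connected subtree. Here vertex 7 appears in no bag, so the decomposition is invalid.

No — vertex 7 appears in no bag.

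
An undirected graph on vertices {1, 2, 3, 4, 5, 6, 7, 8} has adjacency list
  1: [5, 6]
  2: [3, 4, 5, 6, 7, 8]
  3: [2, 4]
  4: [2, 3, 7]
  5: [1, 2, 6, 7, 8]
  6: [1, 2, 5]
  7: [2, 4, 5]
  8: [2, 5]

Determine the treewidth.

2

A width-2 tree decomposition is:
Bags: B1 = {2, 4, 7}  B2 = {2, 5, 7}  B3 = {2, 3, 4}  B4 = {2, 5, 6}  B5 = {1, 5, 6}  B6 = {2, 5, 8}
Tree: B1–B2, B1–B3, B2–B4, B4–B5, B4–B6
The largest bag has 3 vertices, giving width 2; this decomposition certifies tw(G) ≤ 2. On the other hand G contains the 3-clique {1, 5, 6}. A clique must lie in a single bag of any decomposition, so no decomposition can have width below 2. Hence tw(G) = 2 exactly.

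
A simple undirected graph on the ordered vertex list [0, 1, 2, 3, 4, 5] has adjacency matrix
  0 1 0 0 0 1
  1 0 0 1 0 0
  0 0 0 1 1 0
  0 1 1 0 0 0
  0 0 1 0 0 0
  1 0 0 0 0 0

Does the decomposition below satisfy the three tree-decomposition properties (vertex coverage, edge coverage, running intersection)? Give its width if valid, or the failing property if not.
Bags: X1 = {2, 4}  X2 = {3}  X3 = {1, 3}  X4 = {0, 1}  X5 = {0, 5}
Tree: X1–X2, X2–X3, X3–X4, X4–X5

No — edge (2,3) lies in no bag.

A tree decomposition must satisfy three properties: every vertex lies in some bag; for every edge, both endpoints lie together in some bag; and for every vertex, the bags containing it form a connected subtree. Here edge (2,3) lies in no bag, so the decomposition is invalid.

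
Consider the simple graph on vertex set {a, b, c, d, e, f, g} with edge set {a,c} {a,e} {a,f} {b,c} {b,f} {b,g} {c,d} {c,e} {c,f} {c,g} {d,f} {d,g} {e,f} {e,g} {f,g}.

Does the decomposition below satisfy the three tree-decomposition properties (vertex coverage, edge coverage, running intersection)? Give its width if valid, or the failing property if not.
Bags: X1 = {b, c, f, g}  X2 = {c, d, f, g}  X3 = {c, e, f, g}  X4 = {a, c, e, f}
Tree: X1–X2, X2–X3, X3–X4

Every vertex of G appears in some bag (union = {a, b, c, d, e, f, g}); every edge is covered by a bag; and for each vertex v the set of bags containing v is connected in the bag tree. The decomposition is therefore valid. The largest bag has 4 vertices, so the width is 3.

Yes; width 3.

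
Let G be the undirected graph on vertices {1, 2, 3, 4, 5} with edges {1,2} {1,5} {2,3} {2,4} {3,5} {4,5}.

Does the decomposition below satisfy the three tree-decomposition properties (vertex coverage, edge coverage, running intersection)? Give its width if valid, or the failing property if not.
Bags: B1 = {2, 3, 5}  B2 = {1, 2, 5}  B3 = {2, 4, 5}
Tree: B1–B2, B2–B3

Vertex coverage: the bags together contain {1, 2, 3, 4, 5}, the full vertex set. Edge coverage: each edge of G has both endpoints in at least one bag. Running intersection: for every vertex, the bags containing it form a connected subtree. All three properties hold, so this is a valid tree decomposition of width max|bag| − 1 = 2, and hence tw(G) ≤ 2.

Yes; width 2.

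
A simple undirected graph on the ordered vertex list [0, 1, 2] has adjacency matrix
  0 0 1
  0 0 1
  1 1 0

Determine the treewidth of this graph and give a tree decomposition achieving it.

Each bag holds 2 vertices, so the decomposition has width 1, which upper-bounds the treewidth. Any graph with an edge has treewidth ≥ 1, and G has the edge 2–1. The upper and lower bounds meet at 1, so that is the treewidth.

Treewidth 1.
Bags: B1 = {1, 2}  B2 = {0, 2}
Tree: B1–B2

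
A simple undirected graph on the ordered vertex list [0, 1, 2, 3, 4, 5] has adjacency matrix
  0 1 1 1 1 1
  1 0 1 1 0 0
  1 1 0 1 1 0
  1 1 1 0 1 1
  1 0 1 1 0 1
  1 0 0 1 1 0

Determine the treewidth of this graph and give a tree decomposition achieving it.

Treewidth 3.
One optimal decomposition is:
Bags: B1 = {0, 2, 3, 4}  B2 = {0, 1, 2, 3}  B3 = {0, 3, 4, 5}
Tree: B1–B2, B1–B3

The largest bag has 4 vertices, giving width 3; this decomposition certifies tw(G) ≤ 3. On the other hand G contains the 4-clique {0, 1, 2, 3}. A clique must lie in a single bag of any decomposition, so no decomposition can have width below 3. Hence tw(G) = 3 exactly.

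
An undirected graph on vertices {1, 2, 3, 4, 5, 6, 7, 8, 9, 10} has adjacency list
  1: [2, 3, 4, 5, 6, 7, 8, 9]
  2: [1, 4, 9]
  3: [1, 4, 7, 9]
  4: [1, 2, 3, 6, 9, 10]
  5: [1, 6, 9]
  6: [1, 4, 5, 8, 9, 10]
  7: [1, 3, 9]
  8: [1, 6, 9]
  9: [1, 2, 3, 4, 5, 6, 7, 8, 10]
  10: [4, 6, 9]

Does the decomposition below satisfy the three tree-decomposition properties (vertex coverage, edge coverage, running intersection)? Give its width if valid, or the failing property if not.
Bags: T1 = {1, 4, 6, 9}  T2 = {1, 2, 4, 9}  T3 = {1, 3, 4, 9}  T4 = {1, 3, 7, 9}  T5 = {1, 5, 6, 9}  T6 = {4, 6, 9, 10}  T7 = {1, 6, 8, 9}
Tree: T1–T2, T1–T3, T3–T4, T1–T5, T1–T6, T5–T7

Yes; width 3.

Every vertex of G appears in some bag (union = {1, 2, 3, 4, 5, 6, 7, 8, 9, 10}); every edge is covered by a bag; and for each vertex v the set of bags containing v is connected in the bag tree. The decomposition is therefore valid. The largest bag has 4 vertices, so the width is 3.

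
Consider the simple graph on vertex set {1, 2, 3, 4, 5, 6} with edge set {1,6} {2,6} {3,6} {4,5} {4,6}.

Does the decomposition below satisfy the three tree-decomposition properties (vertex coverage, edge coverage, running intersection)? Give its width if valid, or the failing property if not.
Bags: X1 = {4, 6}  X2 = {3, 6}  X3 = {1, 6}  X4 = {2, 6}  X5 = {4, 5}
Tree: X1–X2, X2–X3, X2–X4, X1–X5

Vertex coverage: the bags together contain {1, 2, 3, 4, 5, 6}, the full vertex set. Edge coverage: each edge of G has both endpoints in at least one bag. Running intersection: for every vertex, the bags containing it form a connected subtree. All three properties hold, so this is a valid tree decomposition of width max|bag| − 1 = 1, and hence tw(G) ≤ 1.

Yes; width 1.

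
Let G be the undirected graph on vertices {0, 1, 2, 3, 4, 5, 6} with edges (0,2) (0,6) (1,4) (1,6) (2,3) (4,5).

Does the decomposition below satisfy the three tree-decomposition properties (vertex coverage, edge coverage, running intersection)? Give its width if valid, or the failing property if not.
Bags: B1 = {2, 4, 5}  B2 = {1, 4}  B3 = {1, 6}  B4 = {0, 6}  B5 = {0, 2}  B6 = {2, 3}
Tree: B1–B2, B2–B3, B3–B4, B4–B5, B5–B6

No — bags containing vertex 2 are not connected in the tree.

A tree decomposition must satisfy three properties: every vertex lies in some bag; for every edge, both endpoints lie together in some bag; and for every vertex, the bags containing it form a connected subtree. Here bags containing vertex 2 are not connected in the tree, so the decomposition is invalid.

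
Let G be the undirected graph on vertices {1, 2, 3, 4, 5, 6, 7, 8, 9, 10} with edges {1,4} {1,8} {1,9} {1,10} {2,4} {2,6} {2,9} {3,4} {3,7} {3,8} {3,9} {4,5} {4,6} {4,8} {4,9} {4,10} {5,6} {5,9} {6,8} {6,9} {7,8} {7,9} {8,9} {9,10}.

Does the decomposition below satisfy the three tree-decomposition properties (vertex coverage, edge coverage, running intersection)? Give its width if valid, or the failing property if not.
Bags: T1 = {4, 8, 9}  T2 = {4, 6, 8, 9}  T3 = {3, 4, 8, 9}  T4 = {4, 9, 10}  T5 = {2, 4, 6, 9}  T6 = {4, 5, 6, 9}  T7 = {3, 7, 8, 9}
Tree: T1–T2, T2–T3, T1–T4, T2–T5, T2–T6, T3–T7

No — vertex 1 appears in no bag.

A tree decomposition must satisfy three properties: every vertex lies in some bag; for every edge, both endpoints lie together in some bag; and for every vertex, the bags containing it form a connected subtree. Here vertex 1 appears in no bag, so the decomposition is invalid.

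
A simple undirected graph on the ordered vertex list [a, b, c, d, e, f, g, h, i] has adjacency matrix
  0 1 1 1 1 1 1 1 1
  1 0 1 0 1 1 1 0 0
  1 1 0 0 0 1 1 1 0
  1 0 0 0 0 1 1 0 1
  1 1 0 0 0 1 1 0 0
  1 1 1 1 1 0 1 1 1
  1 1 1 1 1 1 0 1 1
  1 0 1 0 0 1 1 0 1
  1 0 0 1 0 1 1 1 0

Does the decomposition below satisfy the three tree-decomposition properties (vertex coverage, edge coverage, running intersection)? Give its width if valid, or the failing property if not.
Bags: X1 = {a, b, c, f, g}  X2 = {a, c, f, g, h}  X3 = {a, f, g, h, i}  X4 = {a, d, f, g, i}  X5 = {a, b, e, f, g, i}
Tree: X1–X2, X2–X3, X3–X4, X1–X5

A tree decomposition must satisfy three properties: every vertex lies in some bag; for every edge, both endpoints lie together in some bag; and for every vertex, the bags containing it form a connected subtree. Here bags containing vertex i are not connected in the tree, so the decomposition is invalid.

No — bags containing vertex i are not connected in the tree.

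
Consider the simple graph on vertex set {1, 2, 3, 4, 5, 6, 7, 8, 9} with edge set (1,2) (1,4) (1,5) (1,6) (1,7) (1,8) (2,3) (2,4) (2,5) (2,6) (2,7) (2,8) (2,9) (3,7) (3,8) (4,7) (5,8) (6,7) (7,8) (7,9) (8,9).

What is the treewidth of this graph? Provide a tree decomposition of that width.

Treewidth 3.
Bags: B1 = {1, 2, 7, 8}  B2 = {2, 7, 8, 9}  B3 = {1, 2, 4, 7}  B4 = {1, 2, 5, 8}  B5 = {2, 3, 7, 8}  B6 = {1, 2, 6, 7}
Tree: B1–B2, B1–B3, B1–B4, B1–B5, B1–B6

Each bag holds 4 vertices, so the decomposition has width 3, which upper-bounds the treewidth. For the lower bound, the 4 vertices {1, 2, 5, 8} are pairwise adjacent, and any tree decomposition puts a clique entirely inside one bag — forcing width ≥ 3. Combining the bounds, tw(G) = 3.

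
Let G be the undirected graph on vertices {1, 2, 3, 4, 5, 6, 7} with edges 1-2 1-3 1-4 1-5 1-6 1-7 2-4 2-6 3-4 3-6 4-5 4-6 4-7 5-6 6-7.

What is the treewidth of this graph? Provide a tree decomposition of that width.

Each bag holds 4 vertices, so the decomposition has width 3, which upper-bounds the treewidth. Conversely, {1, 2, 4, 6} is a clique of size 4, and the vertices of any clique must share a bag in every tree decomposition; so some bag has ≥ 4 vertices and tw(G) ≥ 3. Hence tw(G) = 3 exactly.

Treewidth 3.
One optimal decomposition is:
Bags: B1 = {1, 4, 5, 6}  B2 = {1, 3, 4, 6}  B3 = {1, 2, 4, 6}  B4 = {1, 4, 6, 7}
Tree: B1–B2, B2–B3, B1–B4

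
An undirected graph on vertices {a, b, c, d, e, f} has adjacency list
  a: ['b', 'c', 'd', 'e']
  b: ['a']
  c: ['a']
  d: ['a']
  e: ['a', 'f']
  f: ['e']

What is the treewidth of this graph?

A width-1 tree decomposition is:
Bags: B1 = {a, c}  B2 = {a, e}  B3 = {a, b}  B4 = {a, d}  B5 = {e, f}
Tree: B1–B2, B1–B3, B2–B4, B2–B5
Each bag holds 2 vertices, so the decomposition has width 1, which upper-bounds the treewidth. G has an edge, so its treewidth is at least 1. Hence tw(G) = 1 exactly.

1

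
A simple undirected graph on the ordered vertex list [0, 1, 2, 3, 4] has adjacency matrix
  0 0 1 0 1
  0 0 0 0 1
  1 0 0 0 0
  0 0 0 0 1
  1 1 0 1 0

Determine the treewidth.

1

A width-1 tree decomposition is:
Bags: B1 = {3, 4}  B2 = {0, 4}  B3 = {1, 4}  B4 = {0, 2}
Tree: B1–B2, B1–B3, B2–B4
Each bag holds 2 vertices, so the decomposition has width 1, which upper-bounds the treewidth. Any graph with an edge has treewidth ≥ 1, and G has the edge 4–3. Combining the bounds, tw(G) = 1.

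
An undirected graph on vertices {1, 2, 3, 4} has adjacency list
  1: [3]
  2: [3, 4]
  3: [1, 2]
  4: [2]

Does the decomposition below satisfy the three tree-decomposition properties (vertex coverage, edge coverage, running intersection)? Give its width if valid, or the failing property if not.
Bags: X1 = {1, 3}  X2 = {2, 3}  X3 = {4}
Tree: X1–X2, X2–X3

No — edge (2,4) lies in no bag.

A tree decomposition must satisfy three properties: every vertex lies in some bag; for every edge, both endpoints lie together in some bag; and for every vertex, the bags containing it form a connected subtree. Here edge (2,4) lies in no bag, so the decomposition is invalid.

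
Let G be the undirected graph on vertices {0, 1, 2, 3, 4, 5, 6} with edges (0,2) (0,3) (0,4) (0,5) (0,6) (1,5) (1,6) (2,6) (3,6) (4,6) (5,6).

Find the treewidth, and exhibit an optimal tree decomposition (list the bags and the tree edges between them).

The largest bag has 3 vertices, giving width 2; this decomposition certifies tw(G) ≤ 2. On the other hand G contains the 3-clique {0, 2, 6}. A clique must lie in a single bag of any decomposition, so no decomposition can have width below 2. Hence tw(G) = 2 exactly.

Treewidth 2.
Bags: B1 = {0, 5, 6}  B2 = {0, 3, 6}  B3 = {0, 2, 6}  B4 = {1, 5, 6}  B5 = {0, 4, 6}
Tree: B1–B2, B1–B3, B1–B4, B3–B5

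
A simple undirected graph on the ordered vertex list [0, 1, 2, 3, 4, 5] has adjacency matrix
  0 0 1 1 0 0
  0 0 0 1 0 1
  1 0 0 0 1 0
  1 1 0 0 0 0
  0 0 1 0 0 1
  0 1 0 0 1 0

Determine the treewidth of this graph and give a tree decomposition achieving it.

The largest bag has 3 vertices, giving width 2; this decomposition certifies tw(G) ≤ 2. For the lower bound, G contains the cycle 0–2–4–5–1–3–0, so G is not a forest; only forests have treewidth ≤ 1, hence tw(G) ≥ 2. Combining the bounds, tw(G) = 2.

Treewidth 2.
One such decomposition:
Bags: B1 = {0, 2, 4}  B2 = {0, 4, 5}  B3 = {0, 1, 5}  B4 = {0, 1, 3}
Tree: B1–B2, B2–B3, B3–B4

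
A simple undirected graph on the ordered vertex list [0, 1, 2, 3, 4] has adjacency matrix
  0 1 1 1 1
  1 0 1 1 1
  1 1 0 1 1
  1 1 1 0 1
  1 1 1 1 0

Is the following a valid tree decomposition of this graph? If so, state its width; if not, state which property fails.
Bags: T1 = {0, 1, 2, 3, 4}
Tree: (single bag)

Vertex coverage: the bags together contain {0, 1, 2, 3, 4}, the full vertex set. Edge coverage: each edge of G has both endpoints in at least one bag. Running intersection: for every vertex, the bags containing it form a connected subtree. All three properties hold, so this is a valid tree decomposition of width max|bag| − 1 = 4, and hence tw(G) ≤ 4.

Yes; width 4.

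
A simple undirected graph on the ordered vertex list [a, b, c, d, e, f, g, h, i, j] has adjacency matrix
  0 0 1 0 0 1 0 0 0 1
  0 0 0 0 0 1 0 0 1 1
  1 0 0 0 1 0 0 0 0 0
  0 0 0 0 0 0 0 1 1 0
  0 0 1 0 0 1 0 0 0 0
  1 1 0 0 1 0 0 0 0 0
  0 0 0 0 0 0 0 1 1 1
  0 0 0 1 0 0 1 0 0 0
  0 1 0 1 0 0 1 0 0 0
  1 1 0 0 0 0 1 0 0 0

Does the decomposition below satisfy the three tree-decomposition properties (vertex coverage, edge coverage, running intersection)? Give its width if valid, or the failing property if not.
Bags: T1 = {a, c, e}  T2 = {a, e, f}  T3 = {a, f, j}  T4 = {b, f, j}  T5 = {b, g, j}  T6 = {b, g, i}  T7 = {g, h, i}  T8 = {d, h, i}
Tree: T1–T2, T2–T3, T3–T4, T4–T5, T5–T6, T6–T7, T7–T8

Every vertex of G appears in some bag (union = {a, b, c, d, e, f, g, h, i, j}); every edge is covered by a bag; and for each vertex v the set of bags containing v is connected in the bag tree. The decomposition is therefore valid. The largest bag has 3 vertices, so the width is 2.

Yes; width 2.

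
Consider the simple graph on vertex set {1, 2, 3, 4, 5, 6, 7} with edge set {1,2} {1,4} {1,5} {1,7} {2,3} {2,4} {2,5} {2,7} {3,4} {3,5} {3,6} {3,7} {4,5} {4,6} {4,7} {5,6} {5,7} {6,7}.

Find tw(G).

A width-4 tree decomposition is:
Bags: B1 = {2, 3, 4, 5, 7}  B2 = {1, 2, 4, 5, 7}  B3 = {3, 4, 5, 6, 7}
Tree: B1–B2, B1–B3
Each bag holds 5 vertices, so the decomposition has width 4, which upper-bounds the treewidth. Conversely, {1, 2, 4, 5, 7} is a clique of size 5, and the vertices of any clique must share a bag in every tree decomposition; so some bag has ≥ 5 vertices and tw(G) ≥ 4. Hence tw(G) = 4 exactly.

4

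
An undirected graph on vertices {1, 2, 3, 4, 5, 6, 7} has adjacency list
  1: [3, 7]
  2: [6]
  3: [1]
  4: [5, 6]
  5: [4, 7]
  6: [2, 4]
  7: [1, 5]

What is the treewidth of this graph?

1

A width-1 tree decomposition is:
Bags: B1 = {2, 6}  B2 = {4, 6}  B3 = {4, 5}  B4 = {5, 7}  B5 = {1, 7}  B6 = {1, 3}
Tree: B1–B2, B2–B3, B3–B4, B4–B5, B5–B6
Each bag holds 2 vertices, so the decomposition has width 1, which upper-bounds the treewidth. G has an edge, so its treewidth is at least 1. The upper and lower bounds meet at 1, so that is the treewidth.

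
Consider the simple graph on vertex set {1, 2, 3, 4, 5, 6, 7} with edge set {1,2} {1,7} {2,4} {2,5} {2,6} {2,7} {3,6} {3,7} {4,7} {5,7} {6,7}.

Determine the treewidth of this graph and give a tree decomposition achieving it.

Treewidth 2.
Bags: B1 = {2, 6, 7}  B2 = {2, 5, 7}  B3 = {2, 4, 7}  B4 = {1, 2, 7}  B5 = {3, 6, 7}
Tree: B1–B2, B2–B3, B1–B4, B1–B5

The largest bag has 3 vertices, giving width 2; this decomposition certifies tw(G) ≤ 2. For the lower bound, the 3 vertices {1, 2, 7} are pairwise adjacent, and any tree decomposition puts a clique entirely inside one bag — forcing width ≥ 2. Therefore the treewidth is 2.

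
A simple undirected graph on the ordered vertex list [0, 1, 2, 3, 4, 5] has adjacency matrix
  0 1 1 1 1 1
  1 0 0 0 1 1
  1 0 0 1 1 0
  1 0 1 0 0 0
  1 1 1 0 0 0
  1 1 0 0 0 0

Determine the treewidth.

A width-2 tree decomposition is:
Bags: B1 = {0, 1, 4}  B2 = {0, 1, 5}  B3 = {0, 2, 4}  B4 = {0, 2, 3}
Tree: B1–B2, B1–B3, B3–B4
The largest bag has 3 vertices, giving width 2; this decomposition certifies tw(G) ≤ 2. On the other hand G contains the 3-clique {0, 1, 4}. A clique must lie in a single bag of any decomposition, so no decomposition can have width below 2. The upper and lower bounds meet at 2, so that is the treewidth.

2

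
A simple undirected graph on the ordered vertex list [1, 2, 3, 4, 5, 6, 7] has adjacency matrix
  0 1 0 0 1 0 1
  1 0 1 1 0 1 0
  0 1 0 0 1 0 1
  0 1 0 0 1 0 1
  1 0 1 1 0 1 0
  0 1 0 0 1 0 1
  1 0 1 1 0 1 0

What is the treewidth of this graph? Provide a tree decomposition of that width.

Each bag holds 4 vertices, so the decomposition has width 3, which upper-bounds the treewidth. For the lower bound: the 4 vertex sets {3,5}, {1,2}, {7}, {4} are disjoint, each induces a connected subgraph, and every pair is joined by at least one edge of G. Contracting each set to a single vertex therefore yields K_{4} as a minor, and since treewidth is minor-monotone, tw(G) ≥ tw(K_{4}) = 3. Combining the bounds, tw(G) = 3.

Treewidth 3.
One optimal decomposition is:
Bags: B1 = {2, 3, 5, 7}  B2 = {1, 2, 5, 7}  B3 = {2, 4, 5, 7}  B4 = {2, 5, 6, 7}
Tree: B1–B2, B2–B3, B3–B4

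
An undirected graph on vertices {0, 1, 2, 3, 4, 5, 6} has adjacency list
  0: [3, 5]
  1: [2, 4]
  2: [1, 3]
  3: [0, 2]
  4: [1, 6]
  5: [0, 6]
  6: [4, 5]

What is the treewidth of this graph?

2

A width-2 tree decomposition is:
Bags: B1 = {4, 5, 6}  B2 = {0, 4, 5}  B3 = {0, 3, 4}  B4 = {2, 3, 4}  B5 = {1, 2, 4}
Tree: B1–B2, B2–B3, B3–B4, B4–B5
The largest bag has 3 vertices, giving width 2; this decomposition certifies tw(G) ≤ 2. Since 4–6–5–0–3–2–1–4 is a cycle in G, G is not acyclic. Forests are exactly the graphs of treewidth ≤ 1, so tw(G) ≥ 2. Combining the bounds, tw(G) = 2.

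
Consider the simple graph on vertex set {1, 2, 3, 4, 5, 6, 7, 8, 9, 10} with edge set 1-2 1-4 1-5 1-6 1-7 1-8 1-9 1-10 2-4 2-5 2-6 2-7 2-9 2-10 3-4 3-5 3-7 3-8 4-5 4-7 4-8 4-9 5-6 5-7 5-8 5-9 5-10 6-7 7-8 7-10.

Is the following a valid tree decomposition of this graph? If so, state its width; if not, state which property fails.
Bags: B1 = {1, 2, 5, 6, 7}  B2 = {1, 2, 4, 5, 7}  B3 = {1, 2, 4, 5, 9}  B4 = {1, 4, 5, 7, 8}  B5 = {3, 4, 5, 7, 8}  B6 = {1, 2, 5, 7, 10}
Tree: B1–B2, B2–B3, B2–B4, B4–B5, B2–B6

Yes; width 4.

Checking the three conditions: (i) the bags cover all of {1, 2, 3, 4, 5, 6, 7, 8, 9, 10}; (ii) for each edge, some bag contains both endpoints; (iii) the bags containing any fixed vertex form a subtree. All hold, so the decomposition is valid with width 5 − 1 = 4.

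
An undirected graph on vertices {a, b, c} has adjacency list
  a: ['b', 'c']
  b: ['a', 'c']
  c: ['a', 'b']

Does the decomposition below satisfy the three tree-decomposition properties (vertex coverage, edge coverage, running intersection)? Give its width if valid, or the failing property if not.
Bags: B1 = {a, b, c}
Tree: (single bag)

Vertex coverage: the bags together contain {a, b, c}, the full vertex set. Edge coverage: each edge of G has both endpoints in at least one bag. Running intersection: for every vertex, the bags containing it form a connected subtree. All three properties hold, so this is a valid tree decomposition of width max|bag| − 1 = 2, and hence tw(G) ≤ 2.

Yes; width 2.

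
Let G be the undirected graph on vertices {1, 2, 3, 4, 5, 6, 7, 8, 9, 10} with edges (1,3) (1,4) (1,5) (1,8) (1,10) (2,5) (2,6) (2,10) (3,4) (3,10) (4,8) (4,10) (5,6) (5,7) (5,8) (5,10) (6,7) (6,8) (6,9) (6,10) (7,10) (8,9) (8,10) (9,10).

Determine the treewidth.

3

A width-3 tree decomposition is:
Bags: B1 = {1, 5, 8, 10}  B2 = {5, 6, 8, 10}  B3 = {1, 4, 8, 10}  B4 = {5, 6, 7, 10}  B5 = {2, 5, 6, 10}  B6 = {1, 3, 4, 10}  B7 = {6, 8, 9, 10}
Tree: B1–B2, B1–B3, B2–B4, B2–B5, B3–B6, B2–B7
Every bag has size at most 4, so the width is 4 − 1 = 3 and tw(G) ≤ 3. For the lower bound, the 4 vertices {6, 8, 9, 10} are pairwise adjacent, and any tree decomposition puts a clique entirely inside one bag — forcing width ≥ 3. Therefore the treewidth is 3.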